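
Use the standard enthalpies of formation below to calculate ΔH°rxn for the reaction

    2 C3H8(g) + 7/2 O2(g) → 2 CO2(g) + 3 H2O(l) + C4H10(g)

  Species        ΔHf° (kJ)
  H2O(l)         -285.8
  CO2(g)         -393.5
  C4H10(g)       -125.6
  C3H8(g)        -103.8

Products: 2·(-393.5) + 3·(-285.8) + 1·(-125.6) = -1770.0
Reactants: 2·(-103.8) + 7/2·(+0.0) = -207.6
ΔH°rxn = (-1770.0) − (-207.6) = -1562.4 kJ

ΔH°rxn = -1562.4 kJ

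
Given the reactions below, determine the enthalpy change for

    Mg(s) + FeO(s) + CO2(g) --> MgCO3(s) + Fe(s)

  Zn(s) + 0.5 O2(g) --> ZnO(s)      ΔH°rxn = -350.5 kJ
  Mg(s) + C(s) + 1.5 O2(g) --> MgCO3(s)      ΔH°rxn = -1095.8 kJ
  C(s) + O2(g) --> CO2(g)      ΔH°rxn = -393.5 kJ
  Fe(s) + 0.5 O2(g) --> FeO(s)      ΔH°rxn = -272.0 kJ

equation 1: not needed (Zn(s) appears nowhere else).
equation 2 as written (MgCO3(s) already on the product side): -1095.8 kJ
equation 3 reversed (CO2(g) must end up as a reactant): +393.5 kJ
equation 4 reversed (FeO(s) must end up as a reactant): +272.0 kJ
ΔH°rxn = (1)·(-1095.8) + (-1)·(-393.5) + (-1)·(-272.0) = -430.3 kJ

ΔH°rxn = -430.3 kJ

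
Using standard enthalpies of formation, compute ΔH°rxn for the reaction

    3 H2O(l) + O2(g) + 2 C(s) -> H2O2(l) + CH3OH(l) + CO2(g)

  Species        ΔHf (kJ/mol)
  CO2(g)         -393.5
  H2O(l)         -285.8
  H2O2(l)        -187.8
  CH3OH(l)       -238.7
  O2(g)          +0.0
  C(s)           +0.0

ΔH°rxn = 37.4 kJ/mol

Products: 1·(-187.8) + 1·(-238.7) + 1·(-393.5) = -820.0
Reactants: 3·(-285.8) + 1·(+0.0) + 2·(+0.0) = -857.4
ΔH°rxn = (-820.0) − (-857.4) = 37.4 kJ/mol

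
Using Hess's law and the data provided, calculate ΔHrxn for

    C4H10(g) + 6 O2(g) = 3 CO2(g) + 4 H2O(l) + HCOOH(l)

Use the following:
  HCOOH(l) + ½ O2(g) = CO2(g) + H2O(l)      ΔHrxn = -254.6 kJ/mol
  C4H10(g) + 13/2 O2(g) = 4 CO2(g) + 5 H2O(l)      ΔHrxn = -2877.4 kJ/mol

equation 1 reversed (HCOOH(l) must end up as a product): +254.6 kJ/mol
equation 2 as written (C4H10(g) already on the reactant side): -2877.4 kJ/mol
Combining the equations, ΔHrxn = (-1)·(-254.6) + (1)·(-2877.4) = -2622.8 kJ/mol

ΔHrxn = -2622.8 kJ/mol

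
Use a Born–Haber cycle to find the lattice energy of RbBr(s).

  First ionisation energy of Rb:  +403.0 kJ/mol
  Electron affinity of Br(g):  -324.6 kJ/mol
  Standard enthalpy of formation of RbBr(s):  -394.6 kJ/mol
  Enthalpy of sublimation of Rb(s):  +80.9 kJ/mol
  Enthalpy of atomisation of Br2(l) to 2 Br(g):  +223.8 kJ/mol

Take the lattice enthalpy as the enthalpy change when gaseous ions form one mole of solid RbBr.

U = -665.8 kJ/mol

ΔHf° = 1·ΔHsub + 1·(ΣIE) + 1/2·D(Br2) + 1·EA + U
-394.6 = 1·(+80.9) + 1·(+403.0) + 1/2·(+223.8) + 1·(-324.6) + U
U = -394.6 − (+271.2) = -665.8 kJ/mol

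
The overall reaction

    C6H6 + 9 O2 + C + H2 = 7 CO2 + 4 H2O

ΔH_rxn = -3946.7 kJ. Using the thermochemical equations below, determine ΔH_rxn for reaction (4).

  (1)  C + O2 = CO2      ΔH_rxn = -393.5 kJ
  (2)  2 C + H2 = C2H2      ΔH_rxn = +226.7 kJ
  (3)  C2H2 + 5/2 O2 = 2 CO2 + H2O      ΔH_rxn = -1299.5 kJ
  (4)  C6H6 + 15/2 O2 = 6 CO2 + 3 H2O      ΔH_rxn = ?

(1) reversed: +393.5 kJ
(2) as written (H2 already on the reactant side): +226.7 kJ
(3) as written: -1299.5 kJ
(4) as written (C6H6 already on the reactant side): contributes x
-3946.7 = (+393.5) + (+226.7) + (-1299.5) + x
x = (-3946.7 − (-679.3)) / (1) = -3267.4 kJ

ΔH_rxn = -3267.4 kJ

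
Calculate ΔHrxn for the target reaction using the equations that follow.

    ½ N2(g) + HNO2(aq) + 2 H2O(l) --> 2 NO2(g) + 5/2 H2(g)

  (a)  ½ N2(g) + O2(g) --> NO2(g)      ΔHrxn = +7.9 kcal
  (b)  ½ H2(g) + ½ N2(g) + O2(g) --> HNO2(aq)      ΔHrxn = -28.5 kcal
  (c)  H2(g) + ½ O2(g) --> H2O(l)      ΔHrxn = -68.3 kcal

(a) × 2: (2)·(+7.9) = +15.8 kcal
(b) reversed: +28.5 kcal
(c) reversed and × 2: (-2)·(-68.3) = +136.6 kcal
Summing the manipulated equations, ΔHrxn = (2)·(+7.9) + (-1)·(-28.5) + (-2)·(-68.3) = 180.9 kcal

ΔHrxn = 180.9 kcal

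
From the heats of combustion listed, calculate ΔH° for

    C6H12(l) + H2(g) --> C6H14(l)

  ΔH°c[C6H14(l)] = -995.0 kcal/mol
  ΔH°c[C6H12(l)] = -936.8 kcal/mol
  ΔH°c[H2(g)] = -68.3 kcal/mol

Using ΔH = Σ nΔHc°(reactants) − Σ nΔHc°(products):
= [1·(-936.8) + 1·(-68.3)] − [1·(-995.0)]
= -10.1 kcal/mol

ΔH° = -10.1 kcal/mol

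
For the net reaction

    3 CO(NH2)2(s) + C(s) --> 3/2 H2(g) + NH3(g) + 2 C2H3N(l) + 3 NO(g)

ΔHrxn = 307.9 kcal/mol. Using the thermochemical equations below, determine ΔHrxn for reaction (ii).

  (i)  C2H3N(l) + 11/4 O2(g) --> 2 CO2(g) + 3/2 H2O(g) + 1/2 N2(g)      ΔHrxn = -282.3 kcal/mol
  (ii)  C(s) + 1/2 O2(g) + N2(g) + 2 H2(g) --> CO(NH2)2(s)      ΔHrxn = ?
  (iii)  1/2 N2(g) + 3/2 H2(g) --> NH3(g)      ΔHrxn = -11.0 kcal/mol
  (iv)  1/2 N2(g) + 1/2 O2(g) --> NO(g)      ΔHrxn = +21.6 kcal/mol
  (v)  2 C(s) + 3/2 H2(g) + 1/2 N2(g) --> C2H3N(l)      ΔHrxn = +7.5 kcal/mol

(i): not needed.
(ii) reversed and × 3: contributes −3·x
(iii) as written: -11.0 kcal/mol
(iv) × 3: (3)·(+21.6) = +64.8 kcal/mol
(v) × 2: (2)·(+7.5) = +15.0 kcal/mol
+307.9 = (-11.0) + (+64.8) + (+15.0) − 3·x
x = (+307.9 − (+68.8)) / (-3) = -79.7 kcal/mol

ΔHrxn = -79.7 kcal/mol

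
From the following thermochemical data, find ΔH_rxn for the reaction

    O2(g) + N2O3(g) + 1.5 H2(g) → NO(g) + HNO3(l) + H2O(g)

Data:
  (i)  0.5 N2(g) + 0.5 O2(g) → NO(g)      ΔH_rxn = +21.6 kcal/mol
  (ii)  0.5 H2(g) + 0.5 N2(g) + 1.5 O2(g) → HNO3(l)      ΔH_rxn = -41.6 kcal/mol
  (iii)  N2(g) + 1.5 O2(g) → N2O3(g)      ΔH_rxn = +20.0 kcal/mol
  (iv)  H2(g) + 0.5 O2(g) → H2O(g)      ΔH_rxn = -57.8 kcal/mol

ΔH_rxn = -97.8 kcal/mol

(i) as written: +21.6 kcal/mol
(ii) as written: -41.6 kcal/mol
(iii) reversed: -20.0 kcal/mol
(iv) as written: -57.8 kcal/mol
Since enthalpy is a state function, ΔH_rxn = (+21.6) + (-41.6) + (-20.0) + (-57.8) = -97.8 kcal/mol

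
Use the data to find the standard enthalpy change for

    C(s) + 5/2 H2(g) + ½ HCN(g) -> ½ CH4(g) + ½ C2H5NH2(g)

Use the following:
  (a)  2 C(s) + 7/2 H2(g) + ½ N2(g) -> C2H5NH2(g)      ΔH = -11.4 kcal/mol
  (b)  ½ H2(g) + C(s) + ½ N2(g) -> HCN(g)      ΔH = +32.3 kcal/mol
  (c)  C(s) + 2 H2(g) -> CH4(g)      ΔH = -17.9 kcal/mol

(a) × 1/2 (×1/2 to match 1/2 C2H5NH2(g) in the target): (1/2)·(-11.4) = -5.7 kcal/mol
(b) reversed and × 1/2 (HCN(g) must end up as a reactant; ×1/2 to match 1/2 HCN(g) in the target): (-1/2)·(+32.3) = -16.15 kcal/mol
(c) × 1/2 (×1/2 to match 1/2 CH4(g) in the target): (1/2)·(-17.9) = -8.95 kcal/mol
Combining the equations, ΔH = (-5.7) + (-16.15) + (-8.95) = -30.8 kcal/mol

ΔH = -30.8 kcal/mol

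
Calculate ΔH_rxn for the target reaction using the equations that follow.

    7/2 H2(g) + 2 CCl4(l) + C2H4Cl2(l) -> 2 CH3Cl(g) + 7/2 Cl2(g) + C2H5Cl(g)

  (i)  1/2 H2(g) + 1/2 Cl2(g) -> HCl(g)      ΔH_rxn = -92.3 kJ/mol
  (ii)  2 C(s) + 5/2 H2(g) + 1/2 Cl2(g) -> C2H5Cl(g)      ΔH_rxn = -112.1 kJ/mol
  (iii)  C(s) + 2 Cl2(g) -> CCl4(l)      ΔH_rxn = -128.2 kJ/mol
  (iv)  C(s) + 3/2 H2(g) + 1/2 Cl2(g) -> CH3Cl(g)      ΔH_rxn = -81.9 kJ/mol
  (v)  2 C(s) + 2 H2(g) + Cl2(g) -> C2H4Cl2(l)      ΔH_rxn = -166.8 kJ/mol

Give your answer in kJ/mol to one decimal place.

ΔH_rxn = 147.3 kJ/mol

(i): not needed (HCl(g) appears nowhere else).
(ii) as written (C2H5Cl(g) already on the product side): -112.1 kJ/mol
(iii) reversed and × 2 (reverse to put CCl4(l) on the reactant side; scale by 2 for the 2 CCl4(l)): (-2)·(-128.2) = +256.4 kJ/mol
(iv) × 2 (scale by 2 for the 2 CH3Cl(g)): (2)·(-81.9) = -163.8 kJ/mol
(v) reversed (reverse to put C2H4Cl2(l) on the reactant side): +166.8 kJ/mol
ΔH_rxn = (-112.1) + (+256.4) + (-163.8) + (+166.8) = 147.3 kJ/mol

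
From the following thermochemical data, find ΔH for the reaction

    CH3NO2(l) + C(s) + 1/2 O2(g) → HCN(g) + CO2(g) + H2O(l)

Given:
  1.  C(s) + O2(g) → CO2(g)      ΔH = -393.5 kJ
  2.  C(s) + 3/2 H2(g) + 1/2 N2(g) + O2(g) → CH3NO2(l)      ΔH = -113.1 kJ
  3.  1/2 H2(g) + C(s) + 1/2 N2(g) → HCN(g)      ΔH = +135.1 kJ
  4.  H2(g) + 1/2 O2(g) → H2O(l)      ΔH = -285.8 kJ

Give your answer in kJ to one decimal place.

ΔH = -431.1 kJ

eq. 1 as written: -393.5 kJ
eq. 2 reversed: +113.1 kJ
eq. 3 as written: +135.1 kJ
eq. 4 as written: -285.8 kJ
Since enthalpy is a state function, ΔH = (1)·(-393.5) + (-1)·(-113.1) + (1)·(+135.1) + (1)·(-285.8) = -431.1 kJ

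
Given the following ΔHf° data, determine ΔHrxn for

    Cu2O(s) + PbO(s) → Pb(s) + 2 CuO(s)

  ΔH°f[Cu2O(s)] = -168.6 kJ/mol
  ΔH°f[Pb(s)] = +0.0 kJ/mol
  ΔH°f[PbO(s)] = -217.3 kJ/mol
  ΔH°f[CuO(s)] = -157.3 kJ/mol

ΔHrxn = 71.3 kJ/mol

ΔH°rxn = Σ nΔHf°(products) − Σ nΔHf°(reactants).
Products: 1·(+0.0) + 2·(-157.3) = -314.6
Reactants: 1·(-168.6) + 1·(-217.3) = -385.9
ΔHrxn = (-314.6) − (-385.9) = 71.3 kJ/mol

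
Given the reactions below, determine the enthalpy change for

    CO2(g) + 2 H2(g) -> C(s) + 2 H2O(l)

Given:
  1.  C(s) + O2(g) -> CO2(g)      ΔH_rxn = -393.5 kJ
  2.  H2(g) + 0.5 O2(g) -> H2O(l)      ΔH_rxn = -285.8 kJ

ΔH_rxn = -178.1 kJ

eq. 1 reversed (CO2(g) must end up as a reactant): +393.5 kJ
eq. 2 × 2 (scale by 2 for the 2 H2O(l)): (2)·(-285.8) = -571.6 kJ
ΔH_rxn = (+393.5) + (-571.6) = -178.1 kJ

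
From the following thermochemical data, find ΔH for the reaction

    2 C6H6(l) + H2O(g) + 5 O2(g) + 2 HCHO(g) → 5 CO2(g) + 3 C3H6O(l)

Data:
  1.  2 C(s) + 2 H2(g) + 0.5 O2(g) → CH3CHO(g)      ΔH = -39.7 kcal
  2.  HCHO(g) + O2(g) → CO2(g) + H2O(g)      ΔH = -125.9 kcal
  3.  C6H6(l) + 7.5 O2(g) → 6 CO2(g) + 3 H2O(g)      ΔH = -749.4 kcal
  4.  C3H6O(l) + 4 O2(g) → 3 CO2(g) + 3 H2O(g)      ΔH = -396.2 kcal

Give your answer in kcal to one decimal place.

eq. 1: not needed (CH3CHO(g) appears nowhere else).
eq. 2 × 2 (×2 to match 2 HCHO(g) in the target): (2)·(-125.9) = -251.8 kcal
eq. 3 × 2 (×2 to match 2 C6H6(l) in the target): (2)·(-749.4) = -1498.8 kcal
eq. 4 reversed and × 3 (reverse to put C3H6O(l) on the product side; ×3 to match 3 C3H6O(l) in the target): (-3)·(-396.2) = +1188.6 kcal
Combining the equations, ΔH = (2)·(-125.9) + (2)·(-749.4) + (-3)·(-396.2) = -562.0 kcal

ΔH = -562.0 kcal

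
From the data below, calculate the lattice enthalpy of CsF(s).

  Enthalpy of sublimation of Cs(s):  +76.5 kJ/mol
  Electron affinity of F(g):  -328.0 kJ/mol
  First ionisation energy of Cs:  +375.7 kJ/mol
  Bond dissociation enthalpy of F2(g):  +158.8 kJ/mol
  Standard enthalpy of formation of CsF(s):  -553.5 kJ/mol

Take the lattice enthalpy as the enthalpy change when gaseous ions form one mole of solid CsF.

ΔHf° = 1·ΔHsub + 1·(ΣIE) + 1/2·D(F2) + 1·EA + U
-553.5 = 1·(+76.5) + 1·(+375.7) + 1/2·(+158.8) + 1·(-328.0) + U
U = -553.5 − (+203.6) = -757.1 kJ/mol

U = -757.1 kJ/mol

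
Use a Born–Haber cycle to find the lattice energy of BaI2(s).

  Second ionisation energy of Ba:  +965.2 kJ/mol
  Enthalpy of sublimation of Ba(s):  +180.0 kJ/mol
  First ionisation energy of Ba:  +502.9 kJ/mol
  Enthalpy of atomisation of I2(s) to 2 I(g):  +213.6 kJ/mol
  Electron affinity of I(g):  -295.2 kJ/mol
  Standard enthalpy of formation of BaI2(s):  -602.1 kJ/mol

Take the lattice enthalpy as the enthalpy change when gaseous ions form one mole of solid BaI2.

ΔHf° = 1·ΔHsub + 1·(ΣIE) + 1·D(I2) + 2·EA + U
-602.1 = 1·(+180.0) + 1·(+1468.1) + 1·(+213.6) + 2·(-295.2) + U
U = -602.1 − (+1271.3) = -1873.4 kJ/mol

U = -1873.4 kJ/mol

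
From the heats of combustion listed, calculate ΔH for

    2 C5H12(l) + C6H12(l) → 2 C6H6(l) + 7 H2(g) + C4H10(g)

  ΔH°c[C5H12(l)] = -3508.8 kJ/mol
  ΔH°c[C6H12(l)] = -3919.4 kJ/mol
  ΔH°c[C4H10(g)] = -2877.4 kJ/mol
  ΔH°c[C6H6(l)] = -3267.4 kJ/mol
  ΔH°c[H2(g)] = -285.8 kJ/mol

ΔH = 475.8 kJ/mol

With combustion enthalpies, reactants minus products:
= [2·(-3508.8) + 1·(-3919.4)] − [2·(-3267.4) + 7·(-285.8) + 1·(-2877.4)]
= 475.8 kJ/mol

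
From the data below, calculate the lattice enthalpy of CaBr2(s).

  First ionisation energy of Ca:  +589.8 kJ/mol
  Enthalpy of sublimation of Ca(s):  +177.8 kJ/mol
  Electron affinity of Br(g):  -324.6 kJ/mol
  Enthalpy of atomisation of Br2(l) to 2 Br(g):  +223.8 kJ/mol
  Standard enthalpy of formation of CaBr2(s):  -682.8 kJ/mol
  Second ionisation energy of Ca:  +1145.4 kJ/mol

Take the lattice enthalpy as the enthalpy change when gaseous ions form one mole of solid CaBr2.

ΔHf° = 1·ΔHsub + 1·(ΣIE) + 1·D(Br2) + 2·EA + U
-682.8 = 1·(+177.8) + 1·(+1735.2) + 1·(+223.8) + 2·(-324.6) + U
U = -682.8 − (+1487.6) = -2170.4 kJ/mol

U = -2170.4 kJ/mol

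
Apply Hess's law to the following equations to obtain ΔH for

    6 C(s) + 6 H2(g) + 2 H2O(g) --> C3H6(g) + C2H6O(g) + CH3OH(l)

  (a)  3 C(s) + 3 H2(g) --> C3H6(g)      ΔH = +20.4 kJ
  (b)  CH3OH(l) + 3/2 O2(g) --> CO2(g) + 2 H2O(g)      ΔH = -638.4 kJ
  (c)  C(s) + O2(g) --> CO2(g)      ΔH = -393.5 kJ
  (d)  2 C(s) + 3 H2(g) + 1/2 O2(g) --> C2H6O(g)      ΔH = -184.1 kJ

ΔH = 81.2 kJ

(a) as written (C3H6(g) already on the product side): +20.4 kJ
(b) reversed (CH3OH(l) must end up as a product): +638.4 kJ
(c) as written: -393.5 kJ
(d) as written (C2H6O(g) already on the product side): -184.1 kJ
Summing the manipulated equations, ΔH = (+20.4) + (+638.4) + (-393.5) + (-184.1) = 81.2 kJ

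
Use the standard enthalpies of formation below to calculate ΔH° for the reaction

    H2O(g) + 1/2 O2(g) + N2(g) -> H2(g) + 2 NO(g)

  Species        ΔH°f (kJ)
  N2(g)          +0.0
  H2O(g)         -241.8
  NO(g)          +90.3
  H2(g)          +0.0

Products: 1·(+0.0) + 2·(+90.3) = +180.6
Reactants: 1·(-241.8) + 1/2·(+0.0) + 1·(+0.0) = -241.8
ΔH° = (+180.6) − (-241.8) = 422.4 kJ

ΔH° = 422.4 kJ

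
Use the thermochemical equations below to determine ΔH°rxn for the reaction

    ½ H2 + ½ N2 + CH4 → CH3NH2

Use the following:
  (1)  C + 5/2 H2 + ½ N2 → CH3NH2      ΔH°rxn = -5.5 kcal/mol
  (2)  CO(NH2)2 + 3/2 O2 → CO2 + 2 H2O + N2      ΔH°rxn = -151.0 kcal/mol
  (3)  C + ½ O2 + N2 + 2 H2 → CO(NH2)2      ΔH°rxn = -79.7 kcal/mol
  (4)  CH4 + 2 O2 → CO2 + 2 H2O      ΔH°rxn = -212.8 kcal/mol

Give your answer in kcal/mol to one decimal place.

ΔH°rxn = 12.4 kcal/mol

(1) as written: -5.5 kcal/mol
(2) reversed: +151.0 kcal/mol
(3) reversed: +79.7 kcal/mol
(4) as written: -212.8 kcal/mol
ΔH°rxn = (-5.5) + (+151.0) + (+79.7) + (-212.8) = 12.4 kcal/mol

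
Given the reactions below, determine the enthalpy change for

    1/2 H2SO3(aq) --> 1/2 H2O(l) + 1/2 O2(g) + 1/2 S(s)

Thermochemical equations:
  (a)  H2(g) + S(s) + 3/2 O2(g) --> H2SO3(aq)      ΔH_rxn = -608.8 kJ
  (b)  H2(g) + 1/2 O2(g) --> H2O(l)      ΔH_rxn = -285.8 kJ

ΔH_rxn = 161.5 kJ

(a) reversed and × 1/2 (H2SO3(aq) must end up as a reactant; scale by 1/2 for the 1/2 H2SO3(aq)): (-1/2)·(-608.8) = +304.4 kJ
(b) × 1/2 (×1/2 to match 1/2 H2O(l) in the target): (1/2)·(-285.8) = -142.9 kJ
ΔH_rxn = (+304.4) + (-142.9) = 161.5 kJ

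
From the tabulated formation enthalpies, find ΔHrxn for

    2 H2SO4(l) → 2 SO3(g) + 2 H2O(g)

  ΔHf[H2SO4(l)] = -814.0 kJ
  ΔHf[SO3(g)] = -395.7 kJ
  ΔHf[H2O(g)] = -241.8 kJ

ΔHrxn = 353.0 kJ

ΔH°rxn = Σ nΔHf°(products) − Σ nΔHf°(reactants).
Products: 2·(-395.7) + 2·(-241.8) = -1275.0
Reactants: 2·(-814.0) = -1628.0
ΔHrxn = (-1275.0) − (-1628.0) = 353.0 kJ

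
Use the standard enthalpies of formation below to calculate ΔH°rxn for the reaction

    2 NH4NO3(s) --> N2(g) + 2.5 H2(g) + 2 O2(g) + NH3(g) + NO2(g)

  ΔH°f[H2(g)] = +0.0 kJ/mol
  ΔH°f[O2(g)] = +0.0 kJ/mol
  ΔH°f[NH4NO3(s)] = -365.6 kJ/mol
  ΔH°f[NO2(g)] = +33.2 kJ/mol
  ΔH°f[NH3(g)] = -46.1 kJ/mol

Products: 1·(+0.0) + 5/2·(+0.0) + 2·(+0.0) + 1·(-46.1) + 1·(+33.2) = -12.9
Reactants: 2·(-365.6) = -731.2
ΔH°rxn = (-12.9) − (-731.2) = 718.3 kJ/mol

ΔH°rxn = 718.3 kJ/mol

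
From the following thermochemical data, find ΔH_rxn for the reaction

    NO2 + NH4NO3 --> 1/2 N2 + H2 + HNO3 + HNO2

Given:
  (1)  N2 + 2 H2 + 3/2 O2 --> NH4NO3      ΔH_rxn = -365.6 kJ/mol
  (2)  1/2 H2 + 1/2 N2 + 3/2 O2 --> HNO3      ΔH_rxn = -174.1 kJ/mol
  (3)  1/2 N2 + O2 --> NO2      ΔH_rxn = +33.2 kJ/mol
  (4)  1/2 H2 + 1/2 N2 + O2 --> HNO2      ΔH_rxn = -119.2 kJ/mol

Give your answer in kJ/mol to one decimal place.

(1) reversed (NH4NO3 must end up as a reactant): +365.6 kJ/mol
(2) as written (HNO3 already on the product side): -174.1 kJ/mol
(3) reversed (NO2 must end up as a reactant): -33.2 kJ/mol
(4) as written (HNO2 already on the product side): -119.2 kJ/mol
ΔH_rxn = (-1)·(-365.6) + (1)·(-174.1) + (-1)·(+33.2) + (1)·(-119.2) = 39.1 kJ/mol

ΔH_rxn = 39.1 kJ/mol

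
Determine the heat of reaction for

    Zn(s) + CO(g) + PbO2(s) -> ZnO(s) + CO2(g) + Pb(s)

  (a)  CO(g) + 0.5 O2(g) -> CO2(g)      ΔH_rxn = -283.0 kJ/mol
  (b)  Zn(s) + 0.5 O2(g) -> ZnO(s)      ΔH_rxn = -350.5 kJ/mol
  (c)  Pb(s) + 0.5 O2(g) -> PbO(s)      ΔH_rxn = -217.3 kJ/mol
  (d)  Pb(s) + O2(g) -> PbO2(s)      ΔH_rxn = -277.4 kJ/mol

(a) as written: -283.0 kJ/mol
(b) as written: -350.5 kJ/mol
(c): not needed.
(d) reversed: +277.4 kJ/mol
Since enthalpy is a state function, ΔH_rxn = (1)·(-283.0) + (1)·(-350.5) + (-1)·(-277.4) = -356.1 kJ/mol

ΔH_rxn = -356.1 kJ/mol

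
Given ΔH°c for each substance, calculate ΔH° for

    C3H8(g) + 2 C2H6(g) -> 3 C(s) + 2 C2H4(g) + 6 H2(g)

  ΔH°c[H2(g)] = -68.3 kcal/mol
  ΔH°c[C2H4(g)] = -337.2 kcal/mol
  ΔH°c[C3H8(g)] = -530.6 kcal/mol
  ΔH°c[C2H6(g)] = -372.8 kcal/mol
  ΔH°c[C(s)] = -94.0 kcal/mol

ΔH° = 90.0 kcal/mol

With combustion enthalpies, reactants minus products:
= [1·(-530.6) + 2·(-372.8)] − [3·(-94.0) + 2·(-337.2) + 6·(-68.3)]
= 90.0 kcal/mol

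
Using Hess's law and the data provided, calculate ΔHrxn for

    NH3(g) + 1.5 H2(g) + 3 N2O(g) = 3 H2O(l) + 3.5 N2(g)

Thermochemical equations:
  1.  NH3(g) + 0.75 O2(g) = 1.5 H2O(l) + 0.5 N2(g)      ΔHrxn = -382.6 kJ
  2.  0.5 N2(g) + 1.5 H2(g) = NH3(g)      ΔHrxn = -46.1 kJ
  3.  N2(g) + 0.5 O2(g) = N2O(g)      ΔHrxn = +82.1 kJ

eq. 1 × 2: (2)·(-382.6) = -765.2 kJ
eq. 2 as written: -46.1 kJ
eq. 3 reversed and × 3: (-3)·(+82.1) = -246.3 kJ
Since enthalpy is a state function, ΔHrxn = (2)·(-382.6) + (1)·(-46.1) + (-3)·(+82.1) = -1057.6 kJ

ΔHrxn = -1057.6 kJ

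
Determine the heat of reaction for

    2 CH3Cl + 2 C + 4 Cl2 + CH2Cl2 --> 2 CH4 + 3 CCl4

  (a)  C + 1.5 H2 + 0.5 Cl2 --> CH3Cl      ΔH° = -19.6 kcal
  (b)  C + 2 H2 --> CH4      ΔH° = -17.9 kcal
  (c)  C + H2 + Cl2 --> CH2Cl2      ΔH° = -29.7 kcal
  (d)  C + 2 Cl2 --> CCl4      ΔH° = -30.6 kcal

ΔH° = -58.7 kcal

(a) reversed and × 2: (-2)·(-19.6) = +39.2 kcal
(b) × 2: (2)·(-17.9) = -35.8 kcal
(c) reversed: +29.7 kcal
(d) × 3: (3)·(-30.6) = -91.8 kcal
Summing the manipulated equations, ΔH° = (+39.2) + (-35.8) + (+29.7) + (-91.8) = -58.7 kcal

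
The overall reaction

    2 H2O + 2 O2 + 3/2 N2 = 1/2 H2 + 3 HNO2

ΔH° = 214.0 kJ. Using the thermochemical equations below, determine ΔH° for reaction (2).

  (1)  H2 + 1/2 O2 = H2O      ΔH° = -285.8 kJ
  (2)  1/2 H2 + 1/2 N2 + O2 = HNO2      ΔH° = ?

(1) reversed and × 2: (-2)·(-285.8) = +571.6 kJ
(2) × 3: contributes 3·x
+214.0 = (+571.6) + 3·x
x = (+214.0 − (+571.6)) / (3) = -119.2 kJ

ΔH° = -119.2 kJ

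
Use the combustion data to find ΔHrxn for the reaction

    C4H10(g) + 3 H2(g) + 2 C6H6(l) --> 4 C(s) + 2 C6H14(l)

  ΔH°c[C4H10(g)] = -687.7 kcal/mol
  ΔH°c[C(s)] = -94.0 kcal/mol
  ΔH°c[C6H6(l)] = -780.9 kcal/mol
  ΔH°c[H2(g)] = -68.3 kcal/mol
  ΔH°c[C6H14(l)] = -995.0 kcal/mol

ΔHrxn = -88.4 kcal/mol

Using ΔH = Σ nΔHc°(reactants) − Σ nΔHc°(products):
= [1·(-687.7) + 3·(-68.3) + 2·(-780.9)] − [4·(-94.0) + 2·(-995.0)]
= -88.4 kcal/mol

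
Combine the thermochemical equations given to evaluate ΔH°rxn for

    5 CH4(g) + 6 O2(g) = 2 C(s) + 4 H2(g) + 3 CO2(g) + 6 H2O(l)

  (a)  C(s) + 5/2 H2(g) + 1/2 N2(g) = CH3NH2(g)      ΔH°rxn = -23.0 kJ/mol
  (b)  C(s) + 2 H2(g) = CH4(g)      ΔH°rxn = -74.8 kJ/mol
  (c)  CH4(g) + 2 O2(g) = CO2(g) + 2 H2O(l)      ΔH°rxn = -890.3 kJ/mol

ΔH°rxn = -2521.3 kJ/mol

(a): not needed.
(b) reversed and × 2: (-2)·(-74.8) = +149.6 kJ/mol
(c) × 3: (3)·(-890.3) = -2670.9 kJ/mol
ΔH°rxn = (-2)·(-74.8) + (3)·(-890.3) = -2521.3 kJ/mol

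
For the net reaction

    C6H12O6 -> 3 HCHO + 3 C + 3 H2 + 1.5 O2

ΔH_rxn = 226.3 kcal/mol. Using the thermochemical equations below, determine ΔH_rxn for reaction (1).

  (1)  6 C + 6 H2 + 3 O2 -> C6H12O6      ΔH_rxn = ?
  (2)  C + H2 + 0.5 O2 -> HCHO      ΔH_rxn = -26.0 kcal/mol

ΔH_rxn = -304.3 kcal/mol

(1) reversed (reverse to put C6H12O6 on the reactant side): contributes −x
(2) × 3 (scale by 3 for the 3 HCHO): (3)·(-26.0) = -78.0 kcal/mol
+226.3 = (-78.0) − x
x = (+226.3 − (-78.0)) / (-1) = -304.3 kcal/mol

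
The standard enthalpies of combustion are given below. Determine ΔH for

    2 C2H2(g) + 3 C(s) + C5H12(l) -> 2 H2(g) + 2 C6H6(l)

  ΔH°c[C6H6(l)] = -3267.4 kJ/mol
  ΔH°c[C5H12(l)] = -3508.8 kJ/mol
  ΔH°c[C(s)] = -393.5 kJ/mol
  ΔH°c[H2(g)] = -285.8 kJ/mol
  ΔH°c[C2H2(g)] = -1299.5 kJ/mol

Using ΔH = Σ nΔHc°(reactants) − Σ nΔHc°(products):
= [2·(-1299.5) + 3·(-393.5) + 1·(-3508.8)] − [2·(-285.8) + 2·(-3267.4)]
= -181.9 kJ/mol

ΔH = -181.9 kJ/mol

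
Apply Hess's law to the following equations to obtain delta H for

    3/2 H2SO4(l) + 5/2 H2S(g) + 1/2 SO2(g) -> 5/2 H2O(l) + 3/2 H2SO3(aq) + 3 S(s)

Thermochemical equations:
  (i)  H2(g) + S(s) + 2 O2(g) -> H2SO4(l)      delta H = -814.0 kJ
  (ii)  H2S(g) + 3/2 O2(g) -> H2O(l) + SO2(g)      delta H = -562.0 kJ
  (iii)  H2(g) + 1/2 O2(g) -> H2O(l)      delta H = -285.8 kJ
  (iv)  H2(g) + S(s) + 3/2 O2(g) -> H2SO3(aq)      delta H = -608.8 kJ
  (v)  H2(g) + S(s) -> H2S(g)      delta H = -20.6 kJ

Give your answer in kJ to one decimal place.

delta H = -206.8 kJ

(i) reversed and × 3/2 (H2SO4(l) must end up as a reactant; scale by 3/2 for the 3/2 H2SO4(l)): (-3/2)·(-814.0) = +1221.0 kJ
(ii) reversed and × 1/2 (reverse to put SO2(g) on the reactant side; scale by 1/2 for the 1/2 SO2(g)): (-1/2)·(-562.0) = +281.0 kJ
(iii) × 3: (3)·(-285.8) = -857.4 kJ
(iv) × 3/2 (scale by 3/2 for the 3/2 H2SO3(aq)): (3/2)·(-608.8) = -913.2 kJ
(v) reversed and × 3: (-3)·(-20.6) = +61.8 kJ
delta H = (-3/2)·(-814.0) + (-1/2)·(-562.0) + (3)·(-285.8) + (3/2)·(-608.8) + (-3)·(-20.6) = -206.8 kJ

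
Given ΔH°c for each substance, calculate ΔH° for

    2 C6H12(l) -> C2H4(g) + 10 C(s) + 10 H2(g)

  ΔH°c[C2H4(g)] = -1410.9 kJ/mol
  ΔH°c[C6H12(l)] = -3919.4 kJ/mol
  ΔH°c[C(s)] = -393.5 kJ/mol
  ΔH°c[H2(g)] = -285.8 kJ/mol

ΔH° = 365.1 kJ/mol

With combustion enthalpies, reactants minus products:
= [2·(-3919.4)] − [1·(-1410.9) + 10·(-393.5) + 10·(-285.8)]
= 365.1 kJ/mol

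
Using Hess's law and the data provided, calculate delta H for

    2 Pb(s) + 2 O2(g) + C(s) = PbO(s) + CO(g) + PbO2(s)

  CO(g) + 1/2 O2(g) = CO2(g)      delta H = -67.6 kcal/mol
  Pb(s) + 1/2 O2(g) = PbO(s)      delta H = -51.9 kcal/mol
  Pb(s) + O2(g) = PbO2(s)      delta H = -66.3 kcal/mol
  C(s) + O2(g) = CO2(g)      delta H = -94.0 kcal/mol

delta H = -144.6 kcal/mol

equation 1 reversed: +67.6 kcal/mol
equation 2 as written: -51.9 kcal/mol
equation 3 as written: -66.3 kcal/mol
equation 4 as written: -94.0 kcal/mol
By Hess's law, delta H = (-1)·(-67.6) + (1)·(-51.9) + (1)·(-66.3) + (1)·(-94.0) = -144.6 kcal/mol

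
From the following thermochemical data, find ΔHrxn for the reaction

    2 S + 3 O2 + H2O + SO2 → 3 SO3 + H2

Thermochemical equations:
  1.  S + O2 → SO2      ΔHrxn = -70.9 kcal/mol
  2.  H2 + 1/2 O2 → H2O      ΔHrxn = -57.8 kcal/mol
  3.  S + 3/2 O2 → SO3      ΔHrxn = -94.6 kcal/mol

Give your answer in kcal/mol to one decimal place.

eq. 1 reversed (SO2 must end up as a reactant): +70.9 kcal/mol
eq. 2 reversed (H2O must end up as a reactant): +57.8 kcal/mol
eq. 3 × 3 (scale by 3 for the 3 SO3): (3)·(-94.6) = -283.8 kcal/mol
By Hess's law, ΔHrxn = (+70.9) + (+57.8) + (-283.8) = -155.1 kcal/mol

ΔHrxn = -155.1 kcal/mol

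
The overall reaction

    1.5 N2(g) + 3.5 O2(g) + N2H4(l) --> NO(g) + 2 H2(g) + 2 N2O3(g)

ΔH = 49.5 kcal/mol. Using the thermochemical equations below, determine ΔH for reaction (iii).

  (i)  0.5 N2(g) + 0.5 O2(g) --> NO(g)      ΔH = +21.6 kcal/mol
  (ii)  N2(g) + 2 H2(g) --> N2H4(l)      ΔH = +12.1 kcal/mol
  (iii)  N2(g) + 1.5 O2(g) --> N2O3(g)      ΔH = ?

(i) as written (NO(g) already on the product side): +21.6 kcal/mol
(ii) reversed (N2H4(l) must end up as a reactant): -12.1 kcal/mol
(iii) × 2 (scale by 2 for the 2 N2O3(g)): contributes 2·x
+49.5 = (+21.6) + (-12.1) + 2·x
x = (+49.5 − (+9.5)) / (2) = 20.0 kcal/mol

ΔH = 20.0 kcal/mol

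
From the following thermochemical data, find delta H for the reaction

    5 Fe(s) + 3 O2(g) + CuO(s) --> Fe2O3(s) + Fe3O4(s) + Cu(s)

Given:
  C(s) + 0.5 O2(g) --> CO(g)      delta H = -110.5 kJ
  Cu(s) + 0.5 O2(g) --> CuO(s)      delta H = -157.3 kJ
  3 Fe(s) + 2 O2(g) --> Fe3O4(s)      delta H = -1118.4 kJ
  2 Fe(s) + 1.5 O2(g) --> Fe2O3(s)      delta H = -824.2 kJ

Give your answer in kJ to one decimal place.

delta H = -1785.3 kJ

equation 1: not needed (C(s) appears nowhere else).
equation 2 reversed (reverse to put CuO(s) on the reactant side): +157.3 kJ
equation 3 as written (Fe3O4(s) already on the product side): -1118.4 kJ
equation 4 as written (Fe2O3(s) already on the product side): -824.2 kJ
By Hess's law, delta H = (+157.3) + (-1118.4) + (-824.2) = -1785.3 kJ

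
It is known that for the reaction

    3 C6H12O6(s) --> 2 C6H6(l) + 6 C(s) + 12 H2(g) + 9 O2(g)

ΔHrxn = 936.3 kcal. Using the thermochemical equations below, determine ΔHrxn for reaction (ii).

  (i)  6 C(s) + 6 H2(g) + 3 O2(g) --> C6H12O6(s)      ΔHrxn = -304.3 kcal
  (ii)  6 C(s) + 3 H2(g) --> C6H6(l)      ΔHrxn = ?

ΔHrxn = 11.7 kcal

(i) reversed and × 3: (-3)·(-304.3) = +912.9 kcal
(ii) × 2: contributes 2·x
+936.3 = (+912.9) + 2·x
x = (+936.3 − (+912.9)) / (2) = 11.7 kcal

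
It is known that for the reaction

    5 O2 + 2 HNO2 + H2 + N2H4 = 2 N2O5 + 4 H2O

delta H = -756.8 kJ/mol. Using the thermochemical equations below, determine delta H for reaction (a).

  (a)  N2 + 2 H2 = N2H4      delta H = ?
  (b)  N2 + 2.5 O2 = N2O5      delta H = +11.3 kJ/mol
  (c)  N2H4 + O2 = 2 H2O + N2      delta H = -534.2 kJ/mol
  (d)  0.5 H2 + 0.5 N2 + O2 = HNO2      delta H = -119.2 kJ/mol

(a) as written: contributes x
(b) × 2 (×2 to match 2 N2O5 in the target): (2)·(+11.3) = +22.6 kJ/mol
(c) × 2 (×2 to match 4 H2O in the target): (2)·(-534.2) = -1068.4 kJ/mol
(d) reversed and × 2 (HNO2 must end up as a reactant; ×2 to match 2 HNO2 in the target): (-2)·(-119.2) = +238.4 kJ/mol
-756.8 = (+22.6) + (-1068.4) + (+238.4) + x
x = (-756.8 − (-807.4)) / (1) = 50.6 kJ/mol

delta H = 50.6 kJ/mol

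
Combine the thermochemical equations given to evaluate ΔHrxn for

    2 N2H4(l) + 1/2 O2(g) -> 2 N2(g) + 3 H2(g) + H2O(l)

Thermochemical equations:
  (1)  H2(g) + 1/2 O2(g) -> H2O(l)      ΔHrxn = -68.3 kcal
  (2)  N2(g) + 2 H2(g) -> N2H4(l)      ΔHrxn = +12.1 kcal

ΔHrxn = -92.5 kcal

(1) as written: -68.3 kcal
(2) reversed and × 2: (-2)·(+12.1) = -24.2 kcal
By Hess's law, ΔHrxn = (-68.3) + (-24.2) = -92.5 kcal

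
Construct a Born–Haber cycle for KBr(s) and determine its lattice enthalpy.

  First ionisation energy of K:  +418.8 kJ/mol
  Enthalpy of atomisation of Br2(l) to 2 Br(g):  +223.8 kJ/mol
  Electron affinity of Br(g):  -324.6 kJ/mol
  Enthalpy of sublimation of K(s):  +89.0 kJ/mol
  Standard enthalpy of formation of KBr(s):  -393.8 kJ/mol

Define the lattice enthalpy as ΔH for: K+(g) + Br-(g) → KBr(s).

U = -688.9 kJ/mol

ΔHf° = 1·ΔHsub + 1·(ΣIE) + 1/2·D(Br2) + 1·EA + U
-393.8 = 1·(+89.0) + 1·(+418.8) + 1/2·(+223.8) + 1·(-324.6) + U
U = -393.8 − (+295.1) = -688.9 kJ/mol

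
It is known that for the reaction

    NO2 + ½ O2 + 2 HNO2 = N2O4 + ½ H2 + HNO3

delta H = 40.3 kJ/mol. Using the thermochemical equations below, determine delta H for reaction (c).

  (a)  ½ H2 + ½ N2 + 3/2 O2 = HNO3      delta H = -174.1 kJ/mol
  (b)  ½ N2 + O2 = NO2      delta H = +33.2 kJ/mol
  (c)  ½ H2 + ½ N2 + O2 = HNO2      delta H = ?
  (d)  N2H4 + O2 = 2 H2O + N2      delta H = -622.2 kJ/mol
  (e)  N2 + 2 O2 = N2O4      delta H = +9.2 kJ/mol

delta H = -119.2 kJ/mol

(a) as written: -174.1 kJ/mol
(b) reversed: -33.2 kJ/mol
(c) reversed and × 2: contributes −2·x
(d): not needed.
(e) as written: +9.2 kJ/mol
+40.3 = (-174.1) + (-33.2) + (+9.2) − 2·x
x = (+40.3 − (-198.1)) / (-2) = -119.2 kJ/mol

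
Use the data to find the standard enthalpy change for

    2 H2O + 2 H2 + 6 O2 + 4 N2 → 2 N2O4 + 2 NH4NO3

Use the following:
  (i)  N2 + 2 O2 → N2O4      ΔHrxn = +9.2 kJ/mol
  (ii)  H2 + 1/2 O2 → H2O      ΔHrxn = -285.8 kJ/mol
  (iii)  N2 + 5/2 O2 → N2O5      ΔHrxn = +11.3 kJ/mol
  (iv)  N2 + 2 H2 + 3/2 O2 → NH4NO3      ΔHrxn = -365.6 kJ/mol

(i) × 2: (2)·(+9.2) = +18.4 kJ/mol
(ii) reversed and × 2: (-2)·(-285.8) = +571.6 kJ/mol
(iii): not needed.
(iv) × 2: (2)·(-365.6) = -731.2 kJ/mol
Since enthalpy is a state function, ΔHrxn = (2)·(+9.2) + (-2)·(-285.8) + (2)·(-365.6) = -141.2 kJ/mol

ΔHrxn = -141.2 kJ/mol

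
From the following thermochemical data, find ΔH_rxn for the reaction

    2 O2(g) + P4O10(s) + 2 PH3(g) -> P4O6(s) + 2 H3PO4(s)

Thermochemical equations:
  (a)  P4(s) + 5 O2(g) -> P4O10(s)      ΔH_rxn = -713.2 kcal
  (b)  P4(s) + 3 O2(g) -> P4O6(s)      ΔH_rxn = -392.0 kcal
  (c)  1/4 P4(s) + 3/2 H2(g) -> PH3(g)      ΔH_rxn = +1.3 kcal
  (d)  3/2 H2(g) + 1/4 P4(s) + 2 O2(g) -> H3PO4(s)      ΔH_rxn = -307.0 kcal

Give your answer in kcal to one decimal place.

(a) reversed: +713.2 kcal
(b) as written: -392.0 kcal
(c) reversed and × 2: (-2)·(+1.3) = -2.6 kcal
(d) × 2: (2)·(-307.0) = -614.0 kcal
Summing the manipulated equations, ΔH_rxn = (+713.2) + (-392.0) + (-2.6) + (-614.0) = -295.4 kcal

ΔH_rxn = -295.4 kcal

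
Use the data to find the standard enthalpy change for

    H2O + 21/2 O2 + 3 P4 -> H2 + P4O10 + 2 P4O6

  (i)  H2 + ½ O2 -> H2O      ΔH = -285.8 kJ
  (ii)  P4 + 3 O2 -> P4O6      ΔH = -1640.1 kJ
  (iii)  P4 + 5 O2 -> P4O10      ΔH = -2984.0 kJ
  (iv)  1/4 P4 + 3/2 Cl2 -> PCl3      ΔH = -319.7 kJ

ΔH = -5978.4 kJ

(i) reversed (reverse to put H2O on the reactant side): +285.8 kJ
(ii) × 2 (×2 to match 2 P4O6 in the target): (2)·(-1640.1) = -3280.2 kJ
(iii) as written (P4O10 already on the product side): -2984.0 kJ
(iv): not needed (Cl2 appears nowhere else).
ΔH = (-1)·(-285.8) + (2)·(-1640.1) + (1)·(-2984.0) = -5978.4 kJ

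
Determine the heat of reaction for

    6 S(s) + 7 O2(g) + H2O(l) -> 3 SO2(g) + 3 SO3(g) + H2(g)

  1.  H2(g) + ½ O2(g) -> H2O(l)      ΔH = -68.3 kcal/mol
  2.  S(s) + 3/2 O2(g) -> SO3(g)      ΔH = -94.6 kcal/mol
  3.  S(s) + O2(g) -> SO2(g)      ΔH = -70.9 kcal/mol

ΔH = -428.2 kcal/mol

eq. 1 reversed: +68.3 kcal/mol
eq. 2 × 3: (3)·(-94.6) = -283.8 kcal/mol
eq. 3 × 3: (3)·(-70.9) = -212.7 kcal/mol
ΔH = (+68.3) + (-283.8) + (-212.7) = -428.2 kcal/mol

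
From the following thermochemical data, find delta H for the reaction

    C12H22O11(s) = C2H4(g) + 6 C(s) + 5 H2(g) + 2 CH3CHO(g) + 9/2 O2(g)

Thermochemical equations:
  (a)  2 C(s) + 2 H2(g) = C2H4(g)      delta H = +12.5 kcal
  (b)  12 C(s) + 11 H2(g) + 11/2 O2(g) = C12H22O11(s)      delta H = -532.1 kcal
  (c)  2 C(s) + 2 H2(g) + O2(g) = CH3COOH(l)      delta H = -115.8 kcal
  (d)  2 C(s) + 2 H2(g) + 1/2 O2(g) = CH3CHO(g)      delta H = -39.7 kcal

delta H = 465.2 kcal

(a) as written (C2H4(g) already on the product side): +12.5 kcal
(b) reversed (reverse to put C12H22O11(s) on the reactant side): +532.1 kcal
(c): not needed (CH3COOH(l) appears nowhere else).
(d) × 2 (scale by 2 for the 2 CH3CHO(g)): (2)·(-39.7) = -79.4 kcal
delta H = (+12.5) + (+532.1) + (-79.4) = 465.2 kcal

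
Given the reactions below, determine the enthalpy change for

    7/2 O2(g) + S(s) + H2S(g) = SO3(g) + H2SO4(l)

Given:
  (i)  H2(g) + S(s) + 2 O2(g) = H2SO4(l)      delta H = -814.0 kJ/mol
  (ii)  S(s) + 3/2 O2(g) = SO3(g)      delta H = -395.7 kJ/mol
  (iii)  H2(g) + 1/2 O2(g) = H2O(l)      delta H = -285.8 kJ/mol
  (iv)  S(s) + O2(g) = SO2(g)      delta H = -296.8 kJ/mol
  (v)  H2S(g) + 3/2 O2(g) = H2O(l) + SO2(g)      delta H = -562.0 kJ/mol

(i) as written (H2SO4(l) already on the product side): -814.0 kJ/mol
(ii) as written (SO3(g) already on the product side): -395.7 kJ/mol
(iii) reversed: +285.8 kJ/mol
(iv) reversed: +296.8 kJ/mol
(v) as written (H2S(g) already on the reactant side): -562.0 kJ/mol
delta H = (-814.0) + (-395.7) + (+285.8) + (+296.8) + (-562.0) = -1189.1 kJ/mol

delta H = -1189.1 kJ/mol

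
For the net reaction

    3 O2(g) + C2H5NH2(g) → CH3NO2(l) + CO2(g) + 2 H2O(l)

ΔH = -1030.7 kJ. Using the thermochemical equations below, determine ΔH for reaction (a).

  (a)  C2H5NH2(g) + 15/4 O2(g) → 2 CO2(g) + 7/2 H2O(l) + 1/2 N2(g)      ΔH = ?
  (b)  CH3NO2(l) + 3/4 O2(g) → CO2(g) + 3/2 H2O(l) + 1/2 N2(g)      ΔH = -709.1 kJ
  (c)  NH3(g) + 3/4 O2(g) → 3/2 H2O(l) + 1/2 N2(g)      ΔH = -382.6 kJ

ΔH = -1739.8 kJ

(a) as written: contributes x
(b) reversed: +709.1 kJ
(c): not needed.
-1030.7 = (+709.1) + x
x = (-1030.7 − (+709.1)) / (1) = -1739.8 kJ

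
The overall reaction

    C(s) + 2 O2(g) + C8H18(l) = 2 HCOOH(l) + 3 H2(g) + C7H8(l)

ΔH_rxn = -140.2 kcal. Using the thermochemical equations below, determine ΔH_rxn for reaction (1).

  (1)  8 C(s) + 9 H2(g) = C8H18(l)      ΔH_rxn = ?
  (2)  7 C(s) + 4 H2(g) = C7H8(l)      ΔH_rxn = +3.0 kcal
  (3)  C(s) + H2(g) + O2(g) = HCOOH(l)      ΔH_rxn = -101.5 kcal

(1) reversed: contributes −x
(2) as written: +3.0 kcal
(3) × 2: (2)·(-101.5) = -203.0 kcal
-140.2 = (+3.0) + (-203.0) − x
x = (-140.2 − (-200.0)) / (-1) = -59.8 kcal

ΔH_rxn = -59.8 kcal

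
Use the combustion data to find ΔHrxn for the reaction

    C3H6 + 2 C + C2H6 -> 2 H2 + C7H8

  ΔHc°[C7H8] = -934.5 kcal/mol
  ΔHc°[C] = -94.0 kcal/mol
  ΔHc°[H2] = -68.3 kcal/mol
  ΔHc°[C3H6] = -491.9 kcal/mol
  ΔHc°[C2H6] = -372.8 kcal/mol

ΔHrxn = 18.4 kcal/mol

Using ΔH = Σ nΔHc°(reactants) − Σ nΔHc°(products):
= [1·(-491.9) + 2·(-94.0) + 1·(-372.8)] − [2·(-68.3) + 1·(-934.5)]
= 18.4 kcal/mol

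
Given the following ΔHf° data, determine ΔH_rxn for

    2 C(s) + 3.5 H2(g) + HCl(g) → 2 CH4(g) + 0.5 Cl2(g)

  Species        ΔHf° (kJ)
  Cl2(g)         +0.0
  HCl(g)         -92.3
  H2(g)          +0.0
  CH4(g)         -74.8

ΔH°rxn = Σ nΔHf°(products) − Σ nΔHf°(reactants).
Products: 2·(-74.8) + 1/2·(+0.0) = -149.6
Reactants: 2·(+0.0) + 7/2·(+0.0) + 1·(-92.3) = -92.3
ΔH_rxn = (-149.6) − (-92.3) = -57.3 kJ

ΔH_rxn = -57.3 kJ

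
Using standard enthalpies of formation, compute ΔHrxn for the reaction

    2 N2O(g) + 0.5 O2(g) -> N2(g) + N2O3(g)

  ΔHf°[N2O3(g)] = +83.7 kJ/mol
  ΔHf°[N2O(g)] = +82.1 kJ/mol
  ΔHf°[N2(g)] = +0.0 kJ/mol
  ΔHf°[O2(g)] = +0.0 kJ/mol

ΔHrxn = -80.5 kJ/mol

Products: 1·(+0.0) + 1·(+83.7) = +83.7
Reactants: 2·(+82.1) + 1/2·(+0.0) = +164.2
ΔHrxn = (+83.7) − (+164.2) = -80.5 kJ/mol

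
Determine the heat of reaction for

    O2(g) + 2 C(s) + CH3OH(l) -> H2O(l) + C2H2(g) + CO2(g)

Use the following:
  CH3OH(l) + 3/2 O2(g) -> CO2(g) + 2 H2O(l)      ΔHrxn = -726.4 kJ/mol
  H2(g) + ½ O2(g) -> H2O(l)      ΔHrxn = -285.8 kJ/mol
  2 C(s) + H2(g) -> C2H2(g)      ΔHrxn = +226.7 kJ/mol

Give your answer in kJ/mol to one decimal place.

equation 1 as written: -726.4 kJ/mol
equation 2 reversed: +285.8 kJ/mol
equation 3 as written: +226.7 kJ/mol
ΔHrxn = (-726.4) + (+285.8) + (+226.7) = -213.9 kJ/mol

ΔHrxn = -213.9 kJ/mol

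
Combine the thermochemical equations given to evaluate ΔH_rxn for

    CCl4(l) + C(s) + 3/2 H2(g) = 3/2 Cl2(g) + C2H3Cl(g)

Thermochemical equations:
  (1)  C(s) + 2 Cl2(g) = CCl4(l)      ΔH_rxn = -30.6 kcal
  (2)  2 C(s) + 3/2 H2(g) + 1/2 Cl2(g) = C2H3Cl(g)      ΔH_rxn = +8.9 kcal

(1) reversed (reverse to put CCl4(l) on the reactant side): +30.6 kcal
(2) as written (C2H3Cl(g) already on the product side): +8.9 kcal
Combining the equations, ΔH_rxn = (+30.6) + (+8.9) = 39.5 kcal

ΔH_rxn = 39.5 kcal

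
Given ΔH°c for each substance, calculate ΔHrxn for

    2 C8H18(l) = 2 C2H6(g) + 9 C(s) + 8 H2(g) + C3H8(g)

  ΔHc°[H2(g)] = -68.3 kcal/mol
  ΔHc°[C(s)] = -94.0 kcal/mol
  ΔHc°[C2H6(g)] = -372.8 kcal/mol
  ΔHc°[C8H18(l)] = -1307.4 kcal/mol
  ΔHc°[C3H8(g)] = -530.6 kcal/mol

ΔHrxn = 53.8 kcal/mol

Using ΔH = Σ nΔHc°(reactants) − Σ nΔHc°(products):
= [2·(-1307.4)] − [2·(-372.8) + 9·(-94.0) + 8·(-68.3) + 1·(-530.6)]
= 53.8 kcal/mol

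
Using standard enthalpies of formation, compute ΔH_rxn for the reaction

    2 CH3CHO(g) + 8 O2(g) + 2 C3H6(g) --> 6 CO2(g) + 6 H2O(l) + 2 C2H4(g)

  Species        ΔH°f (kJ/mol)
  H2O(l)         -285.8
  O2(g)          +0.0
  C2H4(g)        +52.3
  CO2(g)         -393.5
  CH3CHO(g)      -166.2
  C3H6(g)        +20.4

ΔH_rxn = -3679.6 kJ/mol

ΔH°rxn = Σ nΔHf°(products) − Σ nΔHf°(reactants).
Products: 6·(-393.5) + 6·(-285.8) + 2·(+52.3) = -3971.2
Reactants: 2·(-166.2) + 8·(+0.0) + 2·(+20.4) = -291.6
ΔH_rxn = (-3971.2) − (-291.6) = -3679.6 kJ/mol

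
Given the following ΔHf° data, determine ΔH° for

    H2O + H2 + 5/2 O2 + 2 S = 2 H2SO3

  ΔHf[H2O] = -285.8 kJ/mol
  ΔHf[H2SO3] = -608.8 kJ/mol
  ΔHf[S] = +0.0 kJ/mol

Products: 2·(-608.8) = -1217.6
Reactants: 1·(-285.8) + 1·(+0.0) + 5/2·(+0.0) + 2·(+0.0) = -285.8
ΔH° = (-1217.6) − (-285.8) = -931.8 kJ/mol

ΔH° = -931.8 kJ/mol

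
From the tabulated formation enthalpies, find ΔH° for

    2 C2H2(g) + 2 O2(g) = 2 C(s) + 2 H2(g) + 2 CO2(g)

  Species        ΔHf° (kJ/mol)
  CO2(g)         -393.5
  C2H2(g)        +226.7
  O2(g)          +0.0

ΔH° = -1240.4 kJ/mol

Products: 2·(+0.0) + 2·(+0.0) + 2·(-393.5) = -787.0
Reactants: 2·(+226.7) + 2·(+0.0) = +453.4
ΔH° = (-787.0) − (+453.4) = -1240.4 kJ/mol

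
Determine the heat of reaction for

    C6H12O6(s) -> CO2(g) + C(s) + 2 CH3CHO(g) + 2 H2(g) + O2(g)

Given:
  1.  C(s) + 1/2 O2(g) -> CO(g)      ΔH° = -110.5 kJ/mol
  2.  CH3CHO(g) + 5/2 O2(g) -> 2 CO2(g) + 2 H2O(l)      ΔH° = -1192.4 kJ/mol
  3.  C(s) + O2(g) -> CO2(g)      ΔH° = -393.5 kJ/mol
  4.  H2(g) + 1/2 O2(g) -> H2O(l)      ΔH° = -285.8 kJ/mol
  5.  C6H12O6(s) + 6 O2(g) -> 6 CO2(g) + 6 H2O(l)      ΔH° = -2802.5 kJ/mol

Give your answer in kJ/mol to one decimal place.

ΔH° = 547.4 kJ/mol

eq. 1: not needed (CO(g) appears nowhere else).
eq. 2 reversed and × 2 (CH3CHO(g) must end up as a product; ×2 to match 2 CH3CHO(g) in the target): (-2)·(-1192.4) = +2384.8 kJ/mol
eq. 3 reversed: +393.5 kJ/mol
eq. 4 reversed and × 2 (reverse to put H2(g) on the product side; ×2 to match 2 H2(g) in the target): (-2)·(-285.8) = +571.6 kJ/mol
eq. 5 as written (C6H12O6(s) already on the reactant side): -2802.5 kJ/mol
Since enthalpy is a state function, ΔH° = (-2)·(-1192.4) + (-1)·(-393.5) + (-2)·(-285.8) + (1)·(-2802.5) = 547.4 kJ/mol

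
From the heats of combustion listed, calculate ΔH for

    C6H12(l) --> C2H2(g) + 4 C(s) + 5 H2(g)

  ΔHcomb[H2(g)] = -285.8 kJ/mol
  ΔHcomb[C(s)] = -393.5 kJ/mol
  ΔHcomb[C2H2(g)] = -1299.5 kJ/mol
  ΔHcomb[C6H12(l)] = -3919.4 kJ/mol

Using ΔH = Σ nΔHc°(reactants) − Σ nΔHc°(products):
= [1·(-3919.4)] − [1·(-1299.5) + 4·(-393.5) + 5·(-285.8)]
= 383.1 kJ/mol

ΔH = 383.1 kJ/mol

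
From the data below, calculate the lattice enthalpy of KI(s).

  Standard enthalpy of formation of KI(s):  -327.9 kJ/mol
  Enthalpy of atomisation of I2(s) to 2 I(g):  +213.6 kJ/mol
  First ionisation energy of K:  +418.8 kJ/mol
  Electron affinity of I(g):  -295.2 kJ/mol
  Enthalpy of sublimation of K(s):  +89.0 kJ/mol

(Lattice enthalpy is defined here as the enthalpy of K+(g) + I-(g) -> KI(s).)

U = -647.3 kJ/mol

ΔHf° = 1·ΔHsub + 1·(ΣIE) + 1/2·D(I2) + 1·EA + U
-327.9 = 1·(+89.0) + 1·(+418.8) + 1/2·(+213.6) + 1·(-295.2) + U
U = -327.9 − (+319.4) = -647.3 kJ/mol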